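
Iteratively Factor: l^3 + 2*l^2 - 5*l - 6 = (l - 2)*(l^2 + 4*l + 3) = (l - 2)*(l + 3)*(l + 1)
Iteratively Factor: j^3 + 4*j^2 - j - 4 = (j + 1)*(j^2 + 3*j - 4) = (j + 1)*(j + 4)*(j - 1)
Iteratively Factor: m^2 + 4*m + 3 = (m + 3)*(m + 1)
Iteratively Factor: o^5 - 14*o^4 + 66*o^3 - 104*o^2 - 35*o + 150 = (o - 2)*(o^4 - 12*o^3 + 42*o^2 - 20*o - 75) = (o - 3)*(o - 2)*(o^3 - 9*o^2 + 15*o + 25) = (o - 5)*(o - 3)*(o - 2)*(o^2 - 4*o - 5) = (o - 5)^2*(o - 3)*(o - 2)*(o + 1)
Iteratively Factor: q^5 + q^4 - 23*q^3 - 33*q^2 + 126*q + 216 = (q + 3)*(q^4 - 2*q^3 - 17*q^2 + 18*q + 72) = (q + 3)^2*(q^3 - 5*q^2 - 2*q + 24) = (q - 3)*(q + 3)^2*(q^2 - 2*q - 8) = (q - 3)*(q + 2)*(q + 3)^2*(q - 4)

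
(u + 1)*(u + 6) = u^2 + 7*u + 6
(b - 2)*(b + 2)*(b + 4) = b^3 + 4*b^2 - 4*b - 16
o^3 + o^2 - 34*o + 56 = (o - 4)*(o - 2)*(o + 7)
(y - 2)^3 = y^3 - 6*y^2 + 12*y - 8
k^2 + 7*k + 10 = (k + 2)*(k + 5)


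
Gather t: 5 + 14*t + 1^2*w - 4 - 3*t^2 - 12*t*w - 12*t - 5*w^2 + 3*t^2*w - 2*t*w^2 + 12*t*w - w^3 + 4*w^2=t^2*(3*w - 3) + t*(2 - 2*w^2) - w^3 - w^2 + w + 1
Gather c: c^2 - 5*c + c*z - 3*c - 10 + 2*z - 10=c^2 + c*(z - 8) + 2*z - 20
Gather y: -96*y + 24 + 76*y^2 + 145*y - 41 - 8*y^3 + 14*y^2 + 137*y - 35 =-8*y^3 + 90*y^2 + 186*y - 52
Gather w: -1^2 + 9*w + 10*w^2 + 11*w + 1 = 10*w^2 + 20*w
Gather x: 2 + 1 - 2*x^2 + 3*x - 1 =-2*x^2 + 3*x + 2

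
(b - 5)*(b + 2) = b^2 - 3*b - 10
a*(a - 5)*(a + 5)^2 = a^4 + 5*a^3 - 25*a^2 - 125*a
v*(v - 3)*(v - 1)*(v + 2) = v^4 - 2*v^3 - 5*v^2 + 6*v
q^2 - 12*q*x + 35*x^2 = (q - 7*x)*(q - 5*x)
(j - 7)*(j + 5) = j^2 - 2*j - 35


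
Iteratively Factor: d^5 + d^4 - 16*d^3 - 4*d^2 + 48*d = (d - 3)*(d^4 + 4*d^3 - 4*d^2 - 16*d) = (d - 3)*(d + 4)*(d^3 - 4*d) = d*(d - 3)*(d + 4)*(d^2 - 4) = d*(d - 3)*(d - 2)*(d + 4)*(d + 2)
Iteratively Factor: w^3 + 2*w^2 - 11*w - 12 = (w + 4)*(w^2 - 2*w - 3) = (w + 1)*(w + 4)*(w - 3)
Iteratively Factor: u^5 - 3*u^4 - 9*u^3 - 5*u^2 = (u + 1)*(u^4 - 4*u^3 - 5*u^2) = (u - 5)*(u + 1)*(u^3 + u^2) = (u - 5)*(u + 1)^2*(u^2) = u*(u - 5)*(u + 1)^2*(u)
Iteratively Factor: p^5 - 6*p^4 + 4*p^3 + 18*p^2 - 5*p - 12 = (p - 3)*(p^4 - 3*p^3 - 5*p^2 + 3*p + 4) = (p - 3)*(p - 1)*(p^3 - 2*p^2 - 7*p - 4) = (p - 3)*(p - 1)*(p + 1)*(p^2 - 3*p - 4) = (p - 3)*(p - 1)*(p + 1)^2*(p - 4)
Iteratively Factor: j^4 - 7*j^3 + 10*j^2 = (j - 2)*(j^3 - 5*j^2) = j*(j - 2)*(j^2 - 5*j) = j^2*(j - 2)*(j - 5)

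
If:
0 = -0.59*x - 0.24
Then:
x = -0.41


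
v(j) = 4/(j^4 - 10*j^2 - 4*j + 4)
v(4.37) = 0.02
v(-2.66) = -0.66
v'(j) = 4*(-4*j^3 + 20*j + 4)/(j^4 - 10*j^2 - 4*j + 4)^2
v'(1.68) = 0.14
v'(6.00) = 0.00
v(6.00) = 0.00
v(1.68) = -0.17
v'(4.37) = -0.04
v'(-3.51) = 0.20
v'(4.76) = -0.02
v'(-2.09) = -0.03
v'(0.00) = 1.00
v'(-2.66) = 2.85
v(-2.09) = -0.33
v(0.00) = 1.00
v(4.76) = 0.01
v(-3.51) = 0.09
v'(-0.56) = -2.53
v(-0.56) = 1.25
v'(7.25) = -0.00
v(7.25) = 0.00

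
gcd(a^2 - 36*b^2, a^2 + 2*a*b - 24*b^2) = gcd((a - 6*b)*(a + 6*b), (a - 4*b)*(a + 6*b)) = a + 6*b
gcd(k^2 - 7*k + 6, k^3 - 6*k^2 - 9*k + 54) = k - 6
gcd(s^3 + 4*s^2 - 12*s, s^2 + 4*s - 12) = s^2 + 4*s - 12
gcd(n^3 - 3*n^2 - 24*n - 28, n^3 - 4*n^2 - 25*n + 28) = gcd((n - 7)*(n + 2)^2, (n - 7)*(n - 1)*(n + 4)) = n - 7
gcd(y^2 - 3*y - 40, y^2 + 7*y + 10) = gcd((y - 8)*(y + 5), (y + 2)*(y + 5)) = y + 5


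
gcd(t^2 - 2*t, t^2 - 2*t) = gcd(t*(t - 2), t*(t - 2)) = t^2 - 2*t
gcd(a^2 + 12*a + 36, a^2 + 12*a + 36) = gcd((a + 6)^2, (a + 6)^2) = a^2 + 12*a + 36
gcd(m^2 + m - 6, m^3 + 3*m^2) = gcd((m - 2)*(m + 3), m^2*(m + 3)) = m + 3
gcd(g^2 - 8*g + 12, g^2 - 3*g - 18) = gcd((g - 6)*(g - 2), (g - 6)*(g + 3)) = g - 6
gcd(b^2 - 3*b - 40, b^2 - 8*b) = b - 8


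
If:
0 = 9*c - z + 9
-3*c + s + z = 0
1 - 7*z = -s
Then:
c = -71/69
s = -65/23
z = -6/23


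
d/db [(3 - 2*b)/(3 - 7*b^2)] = 2*(-7*b^2 + 21*b - 3)/(49*b^4 - 42*b^2 + 9)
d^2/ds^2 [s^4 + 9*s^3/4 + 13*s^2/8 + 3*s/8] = 12*s^2 + 27*s/2 + 13/4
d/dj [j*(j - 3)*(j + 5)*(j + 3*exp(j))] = 3*j^3*exp(j) + 4*j^3 + 15*j^2*exp(j) + 6*j^2 - 33*j*exp(j) - 30*j - 45*exp(j)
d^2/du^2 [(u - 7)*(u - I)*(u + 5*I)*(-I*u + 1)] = -12*I*u^2 + u*(30 + 42*I) - 70 - 2*I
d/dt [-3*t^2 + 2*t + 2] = 2 - 6*t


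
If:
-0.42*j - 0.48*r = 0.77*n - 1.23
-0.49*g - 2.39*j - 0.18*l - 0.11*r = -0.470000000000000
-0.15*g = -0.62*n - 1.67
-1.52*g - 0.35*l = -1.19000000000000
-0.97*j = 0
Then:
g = 2.69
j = 0.00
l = -8.28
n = -2.04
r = 5.84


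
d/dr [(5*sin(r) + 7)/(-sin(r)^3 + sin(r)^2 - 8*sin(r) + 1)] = (10*sin(r)^3 + 16*sin(r)^2 - 14*sin(r) + 61)*cos(r)/(sin(r)^3 - sin(r)^2 + 8*sin(r) - 1)^2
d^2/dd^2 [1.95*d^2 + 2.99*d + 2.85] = 3.90000000000000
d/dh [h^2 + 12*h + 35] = 2*h + 12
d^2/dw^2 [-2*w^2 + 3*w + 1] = -4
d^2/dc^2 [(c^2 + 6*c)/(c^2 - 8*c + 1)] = 2*(14*c^3 - 3*c^2 - 18*c + 49)/(c^6 - 24*c^5 + 195*c^4 - 560*c^3 + 195*c^2 - 24*c + 1)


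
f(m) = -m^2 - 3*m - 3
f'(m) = -2*m - 3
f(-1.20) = -0.84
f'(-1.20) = -0.60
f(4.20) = -33.24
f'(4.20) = -11.40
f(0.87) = -6.37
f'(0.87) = -4.74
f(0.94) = -6.70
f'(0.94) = -4.88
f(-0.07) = -2.79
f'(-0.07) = -2.86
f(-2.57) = -1.89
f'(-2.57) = 2.14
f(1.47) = -9.57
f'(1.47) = -5.94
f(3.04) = -21.36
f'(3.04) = -9.08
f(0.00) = -3.00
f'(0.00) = -3.00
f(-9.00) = -57.00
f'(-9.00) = 15.00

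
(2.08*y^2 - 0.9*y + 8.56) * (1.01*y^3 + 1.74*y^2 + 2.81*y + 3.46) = 2.1008*y^5 + 2.7102*y^4 + 12.9244*y^3 + 19.5622*y^2 + 20.9396*y + 29.6176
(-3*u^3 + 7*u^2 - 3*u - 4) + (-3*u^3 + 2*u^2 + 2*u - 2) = -6*u^3 + 9*u^2 - u - 6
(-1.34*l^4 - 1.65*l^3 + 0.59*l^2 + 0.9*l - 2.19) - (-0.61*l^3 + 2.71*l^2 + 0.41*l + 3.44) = -1.34*l^4 - 1.04*l^3 - 2.12*l^2 + 0.49*l - 5.63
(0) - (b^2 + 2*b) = -b^2 - 2*b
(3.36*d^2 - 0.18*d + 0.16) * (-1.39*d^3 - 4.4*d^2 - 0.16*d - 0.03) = -4.6704*d^5 - 14.5338*d^4 + 0.032*d^3 - 0.776*d^2 - 0.0202*d - 0.0048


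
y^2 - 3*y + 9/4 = (y - 3/2)^2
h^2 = h^2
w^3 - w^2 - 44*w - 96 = (w - 8)*(w + 3)*(w + 4)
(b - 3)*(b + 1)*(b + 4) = b^3 + 2*b^2 - 11*b - 12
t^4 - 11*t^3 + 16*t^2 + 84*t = t*(t - 7)*(t - 6)*(t + 2)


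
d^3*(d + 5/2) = d^4 + 5*d^3/2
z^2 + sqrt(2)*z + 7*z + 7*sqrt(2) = (z + 7)*(z + sqrt(2))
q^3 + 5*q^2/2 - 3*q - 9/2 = (q - 3/2)*(q + 1)*(q + 3)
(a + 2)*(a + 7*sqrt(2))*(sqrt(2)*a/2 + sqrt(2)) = sqrt(2)*a^3/2 + 2*sqrt(2)*a^2 + 7*a^2 + 2*sqrt(2)*a + 28*a + 28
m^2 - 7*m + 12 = (m - 4)*(m - 3)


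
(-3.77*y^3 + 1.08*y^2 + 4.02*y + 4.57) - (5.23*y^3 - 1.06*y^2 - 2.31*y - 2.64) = -9.0*y^3 + 2.14*y^2 + 6.33*y + 7.21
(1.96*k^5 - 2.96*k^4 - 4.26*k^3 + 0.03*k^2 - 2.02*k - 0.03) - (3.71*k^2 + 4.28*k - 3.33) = 1.96*k^5 - 2.96*k^4 - 4.26*k^3 - 3.68*k^2 - 6.3*k + 3.3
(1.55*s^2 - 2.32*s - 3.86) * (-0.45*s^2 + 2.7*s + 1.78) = -0.6975*s^4 + 5.229*s^3 - 1.768*s^2 - 14.5516*s - 6.8708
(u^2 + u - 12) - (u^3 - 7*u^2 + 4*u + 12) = -u^3 + 8*u^2 - 3*u - 24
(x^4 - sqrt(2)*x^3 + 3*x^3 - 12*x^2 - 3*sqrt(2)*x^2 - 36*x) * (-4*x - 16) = -4*x^5 - 28*x^4 + 4*sqrt(2)*x^4 + 28*sqrt(2)*x^3 + 48*sqrt(2)*x^2 + 336*x^2 + 576*x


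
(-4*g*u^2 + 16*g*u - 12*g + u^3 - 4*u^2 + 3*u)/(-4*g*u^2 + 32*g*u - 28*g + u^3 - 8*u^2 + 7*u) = (u - 3)/(u - 7)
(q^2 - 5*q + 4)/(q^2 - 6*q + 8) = (q - 1)/(q - 2)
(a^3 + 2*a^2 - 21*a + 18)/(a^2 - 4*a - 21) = (-a^3 - 2*a^2 + 21*a - 18)/(-a^2 + 4*a + 21)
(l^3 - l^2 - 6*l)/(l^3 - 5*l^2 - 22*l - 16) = l*(l - 3)/(l^2 - 7*l - 8)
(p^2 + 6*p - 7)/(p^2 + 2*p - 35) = (p - 1)/(p - 5)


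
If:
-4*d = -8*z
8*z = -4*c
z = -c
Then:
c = 0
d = 0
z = 0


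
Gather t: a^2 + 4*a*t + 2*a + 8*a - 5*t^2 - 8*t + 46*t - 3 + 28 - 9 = a^2 + 10*a - 5*t^2 + t*(4*a + 38) + 16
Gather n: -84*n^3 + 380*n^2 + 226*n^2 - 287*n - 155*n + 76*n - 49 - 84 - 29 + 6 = -84*n^3 + 606*n^2 - 366*n - 156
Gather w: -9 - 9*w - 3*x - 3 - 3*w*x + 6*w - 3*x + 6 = w*(-3*x - 3) - 6*x - 6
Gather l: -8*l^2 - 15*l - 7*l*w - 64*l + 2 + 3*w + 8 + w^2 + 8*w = -8*l^2 + l*(-7*w - 79) + w^2 + 11*w + 10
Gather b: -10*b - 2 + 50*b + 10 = 40*b + 8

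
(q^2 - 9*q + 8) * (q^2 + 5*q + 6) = q^4 - 4*q^3 - 31*q^2 - 14*q + 48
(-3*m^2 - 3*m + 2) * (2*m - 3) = -6*m^3 + 3*m^2 + 13*m - 6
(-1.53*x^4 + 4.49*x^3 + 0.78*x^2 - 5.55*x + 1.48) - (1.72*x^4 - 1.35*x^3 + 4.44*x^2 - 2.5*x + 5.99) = -3.25*x^4 + 5.84*x^3 - 3.66*x^2 - 3.05*x - 4.51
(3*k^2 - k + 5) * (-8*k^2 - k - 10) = -24*k^4 + 5*k^3 - 69*k^2 + 5*k - 50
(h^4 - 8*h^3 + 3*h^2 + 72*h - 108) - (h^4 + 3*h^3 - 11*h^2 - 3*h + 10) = -11*h^3 + 14*h^2 + 75*h - 118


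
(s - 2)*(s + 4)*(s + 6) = s^3 + 8*s^2 + 4*s - 48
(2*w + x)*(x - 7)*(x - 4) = 2*w*x^2 - 22*w*x + 56*w + x^3 - 11*x^2 + 28*x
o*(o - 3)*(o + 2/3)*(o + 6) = o^4 + 11*o^3/3 - 16*o^2 - 12*o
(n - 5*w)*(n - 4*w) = n^2 - 9*n*w + 20*w^2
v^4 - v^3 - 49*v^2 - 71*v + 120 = (v - 8)*(v - 1)*(v + 3)*(v + 5)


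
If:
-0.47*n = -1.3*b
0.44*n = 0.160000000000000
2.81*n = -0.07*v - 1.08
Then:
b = 0.13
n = 0.36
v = -30.03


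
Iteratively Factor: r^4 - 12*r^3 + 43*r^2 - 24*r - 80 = (r - 5)*(r^3 - 7*r^2 + 8*r + 16) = (r - 5)*(r + 1)*(r^2 - 8*r + 16) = (r - 5)*(r - 4)*(r + 1)*(r - 4)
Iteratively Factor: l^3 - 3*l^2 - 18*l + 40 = (l + 4)*(l^2 - 7*l + 10) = (l - 2)*(l + 4)*(l - 5)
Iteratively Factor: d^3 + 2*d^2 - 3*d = (d + 3)*(d^2 - d) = (d - 1)*(d + 3)*(d)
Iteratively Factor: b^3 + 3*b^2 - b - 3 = (b + 1)*(b^2 + 2*b - 3) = (b - 1)*(b + 1)*(b + 3)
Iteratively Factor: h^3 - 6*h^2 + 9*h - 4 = (h - 1)*(h^2 - 5*h + 4) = (h - 1)^2*(h - 4)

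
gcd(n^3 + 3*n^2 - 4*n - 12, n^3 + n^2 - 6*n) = n^2 + n - 6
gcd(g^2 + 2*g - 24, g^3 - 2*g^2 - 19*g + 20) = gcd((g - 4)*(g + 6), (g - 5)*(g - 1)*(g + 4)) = 1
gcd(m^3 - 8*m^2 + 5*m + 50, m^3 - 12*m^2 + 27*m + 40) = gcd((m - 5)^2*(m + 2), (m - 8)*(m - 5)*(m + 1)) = m - 5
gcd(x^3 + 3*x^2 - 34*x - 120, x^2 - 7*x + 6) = x - 6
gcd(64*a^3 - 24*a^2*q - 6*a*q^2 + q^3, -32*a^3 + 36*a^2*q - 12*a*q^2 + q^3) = 16*a^2 - 10*a*q + q^2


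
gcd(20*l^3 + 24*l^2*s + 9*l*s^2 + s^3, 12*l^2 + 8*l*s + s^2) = 2*l + s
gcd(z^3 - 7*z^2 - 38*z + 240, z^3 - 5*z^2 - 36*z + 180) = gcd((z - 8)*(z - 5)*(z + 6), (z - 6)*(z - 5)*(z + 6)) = z^2 + z - 30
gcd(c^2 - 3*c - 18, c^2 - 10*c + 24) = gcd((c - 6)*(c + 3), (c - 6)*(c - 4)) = c - 6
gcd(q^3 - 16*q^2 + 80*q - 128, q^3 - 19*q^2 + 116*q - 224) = q^2 - 12*q + 32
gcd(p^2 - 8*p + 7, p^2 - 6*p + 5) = p - 1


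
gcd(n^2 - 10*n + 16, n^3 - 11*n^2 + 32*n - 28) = n - 2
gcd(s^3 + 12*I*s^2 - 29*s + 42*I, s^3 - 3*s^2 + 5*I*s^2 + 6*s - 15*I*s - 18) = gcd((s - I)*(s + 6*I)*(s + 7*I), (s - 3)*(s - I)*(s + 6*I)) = s^2 + 5*I*s + 6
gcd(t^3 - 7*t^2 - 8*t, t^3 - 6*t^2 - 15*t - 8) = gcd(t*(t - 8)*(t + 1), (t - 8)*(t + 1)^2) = t^2 - 7*t - 8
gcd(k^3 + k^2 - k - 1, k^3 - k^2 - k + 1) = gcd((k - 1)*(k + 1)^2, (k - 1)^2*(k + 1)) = k^2 - 1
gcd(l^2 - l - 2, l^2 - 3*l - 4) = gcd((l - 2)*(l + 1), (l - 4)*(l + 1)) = l + 1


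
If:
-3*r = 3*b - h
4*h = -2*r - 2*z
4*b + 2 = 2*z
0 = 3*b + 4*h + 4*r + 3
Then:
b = 5/23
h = -12/23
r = -9/23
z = 33/23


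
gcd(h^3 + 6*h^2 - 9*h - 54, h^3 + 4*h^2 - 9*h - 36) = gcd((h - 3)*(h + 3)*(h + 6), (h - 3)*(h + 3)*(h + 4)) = h^2 - 9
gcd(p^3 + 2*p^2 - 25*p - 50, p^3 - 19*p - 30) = p^2 - 3*p - 10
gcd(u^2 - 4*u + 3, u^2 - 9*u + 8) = u - 1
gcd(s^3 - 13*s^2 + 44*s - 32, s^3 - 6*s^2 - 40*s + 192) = s^2 - 12*s + 32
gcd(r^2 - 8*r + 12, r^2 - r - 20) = 1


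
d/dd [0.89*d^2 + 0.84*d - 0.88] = 1.78*d + 0.84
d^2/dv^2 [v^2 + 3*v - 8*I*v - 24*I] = 2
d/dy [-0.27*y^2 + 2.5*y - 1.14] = 2.5 - 0.54*y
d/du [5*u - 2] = 5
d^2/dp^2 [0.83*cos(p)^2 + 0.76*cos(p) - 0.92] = -0.76*cos(p) - 1.66*cos(2*p)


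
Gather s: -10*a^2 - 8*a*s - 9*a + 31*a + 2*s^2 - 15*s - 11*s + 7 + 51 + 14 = -10*a^2 + 22*a + 2*s^2 + s*(-8*a - 26) + 72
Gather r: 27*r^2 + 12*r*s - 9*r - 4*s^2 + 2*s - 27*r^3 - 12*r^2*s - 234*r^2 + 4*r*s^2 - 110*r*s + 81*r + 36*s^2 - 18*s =-27*r^3 + r^2*(-12*s - 207) + r*(4*s^2 - 98*s + 72) + 32*s^2 - 16*s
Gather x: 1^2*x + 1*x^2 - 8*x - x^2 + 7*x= 0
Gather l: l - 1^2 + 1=l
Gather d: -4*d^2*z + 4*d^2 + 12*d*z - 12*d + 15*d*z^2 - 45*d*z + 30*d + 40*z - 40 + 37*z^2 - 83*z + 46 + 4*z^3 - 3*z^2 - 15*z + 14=d^2*(4 - 4*z) + d*(15*z^2 - 33*z + 18) + 4*z^3 + 34*z^2 - 58*z + 20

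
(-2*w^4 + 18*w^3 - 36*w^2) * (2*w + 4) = -4*w^5 + 28*w^4 - 144*w^2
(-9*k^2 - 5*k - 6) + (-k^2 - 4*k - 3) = -10*k^2 - 9*k - 9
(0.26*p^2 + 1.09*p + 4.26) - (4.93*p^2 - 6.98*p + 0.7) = -4.67*p^2 + 8.07*p + 3.56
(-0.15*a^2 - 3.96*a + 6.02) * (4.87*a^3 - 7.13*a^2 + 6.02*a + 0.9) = -0.7305*a^5 - 18.2157*a^4 + 56.6492*a^3 - 66.8968*a^2 + 32.6764*a + 5.418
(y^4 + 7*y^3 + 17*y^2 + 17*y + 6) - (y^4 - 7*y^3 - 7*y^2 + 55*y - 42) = 14*y^3 + 24*y^2 - 38*y + 48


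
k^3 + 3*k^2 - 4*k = k*(k - 1)*(k + 4)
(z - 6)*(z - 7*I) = z^2 - 6*z - 7*I*z + 42*I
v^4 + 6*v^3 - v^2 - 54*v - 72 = (v - 3)*(v + 2)*(v + 3)*(v + 4)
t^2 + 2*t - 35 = (t - 5)*(t + 7)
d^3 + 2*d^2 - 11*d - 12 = (d - 3)*(d + 1)*(d + 4)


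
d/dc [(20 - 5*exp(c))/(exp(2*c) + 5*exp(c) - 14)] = 5*((exp(c) - 4)*(2*exp(c) + 5) - exp(2*c) - 5*exp(c) + 14)*exp(c)/(exp(2*c) + 5*exp(c) - 14)^2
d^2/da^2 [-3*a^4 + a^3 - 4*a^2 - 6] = -36*a^2 + 6*a - 8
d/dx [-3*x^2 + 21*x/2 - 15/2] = 21/2 - 6*x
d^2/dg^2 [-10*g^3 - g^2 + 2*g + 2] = -60*g - 2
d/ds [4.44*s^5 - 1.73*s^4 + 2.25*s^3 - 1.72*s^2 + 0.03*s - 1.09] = 22.2*s^4 - 6.92*s^3 + 6.75*s^2 - 3.44*s + 0.03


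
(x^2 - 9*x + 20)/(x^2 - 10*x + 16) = (x^2 - 9*x + 20)/(x^2 - 10*x + 16)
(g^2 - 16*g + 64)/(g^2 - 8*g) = (g - 8)/g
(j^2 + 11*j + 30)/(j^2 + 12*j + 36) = (j + 5)/(j + 6)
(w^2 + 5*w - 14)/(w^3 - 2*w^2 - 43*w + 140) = (w - 2)/(w^2 - 9*w + 20)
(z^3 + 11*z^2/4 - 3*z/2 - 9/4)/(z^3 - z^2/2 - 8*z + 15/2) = (4*z + 3)/(2*(2*z - 5))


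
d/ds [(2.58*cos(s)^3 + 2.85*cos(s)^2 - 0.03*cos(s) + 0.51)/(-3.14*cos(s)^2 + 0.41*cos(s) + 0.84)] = (8.1012*cos(s)^4 - 2.1156*cos(s)^3 - 7.5759*cos(s)^2 - 7.9908*cos(s) + 0.2343)*sin(s)/(9.8596*cos(s)^4 - 2.5748*cos(s)^3 - 5.1071*cos(s)^2 + 0.6888*cos(s) + 0.7056)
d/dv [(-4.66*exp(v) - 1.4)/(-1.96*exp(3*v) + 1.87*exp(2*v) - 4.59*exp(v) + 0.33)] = (-18.2672*exp(3*v) + 0.482200000000001*exp(2*v) + 5.236*exp(v) - 7.9638)*exp(v)/(3.8416*exp(6*v) - 7.3304*exp(5*v) + 21.4897*exp(4*v) - 18.4602*exp(3*v) + 22.3023*exp(2*v) - 3.0294*exp(v) + 0.1089)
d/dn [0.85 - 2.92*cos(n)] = 2.92*sin(n)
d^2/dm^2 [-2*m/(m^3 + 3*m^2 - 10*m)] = 4*(-3*m^2 - 9*m - 19)/(m^6 + 9*m^5 - 3*m^4 - 153*m^3 + 30*m^2 + 900*m - 1000)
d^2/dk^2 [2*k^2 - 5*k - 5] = 4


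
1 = 1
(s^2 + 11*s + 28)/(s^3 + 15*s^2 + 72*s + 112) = 1/(s + 4)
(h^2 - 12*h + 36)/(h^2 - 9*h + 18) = (h - 6)/(h - 3)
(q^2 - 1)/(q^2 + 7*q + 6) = (q - 1)/(q + 6)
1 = 1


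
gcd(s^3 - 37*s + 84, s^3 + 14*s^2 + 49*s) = s + 7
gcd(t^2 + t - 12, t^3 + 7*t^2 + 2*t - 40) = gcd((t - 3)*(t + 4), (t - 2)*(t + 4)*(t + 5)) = t + 4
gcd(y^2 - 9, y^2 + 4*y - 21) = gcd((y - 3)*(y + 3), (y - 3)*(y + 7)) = y - 3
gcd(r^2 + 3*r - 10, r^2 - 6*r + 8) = r - 2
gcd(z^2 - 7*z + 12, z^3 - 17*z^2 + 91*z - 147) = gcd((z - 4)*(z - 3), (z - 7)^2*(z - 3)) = z - 3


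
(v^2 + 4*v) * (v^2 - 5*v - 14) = v^4 - v^3 - 34*v^2 - 56*v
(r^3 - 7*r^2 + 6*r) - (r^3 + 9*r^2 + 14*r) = -16*r^2 - 8*r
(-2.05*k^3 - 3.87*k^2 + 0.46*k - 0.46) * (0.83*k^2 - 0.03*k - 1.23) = -1.7015*k^5 - 3.1506*k^4 + 3.0194*k^3 + 4.3645*k^2 - 0.552*k + 0.5658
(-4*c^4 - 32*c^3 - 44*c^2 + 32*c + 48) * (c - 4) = -4*c^5 - 16*c^4 + 84*c^3 + 208*c^2 - 80*c - 192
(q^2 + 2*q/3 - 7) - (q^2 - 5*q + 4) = 17*q/3 - 11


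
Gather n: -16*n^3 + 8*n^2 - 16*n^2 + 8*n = -16*n^3 - 8*n^2 + 8*n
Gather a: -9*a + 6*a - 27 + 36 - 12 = -3*a - 3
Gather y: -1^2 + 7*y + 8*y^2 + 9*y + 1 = 8*y^2 + 16*y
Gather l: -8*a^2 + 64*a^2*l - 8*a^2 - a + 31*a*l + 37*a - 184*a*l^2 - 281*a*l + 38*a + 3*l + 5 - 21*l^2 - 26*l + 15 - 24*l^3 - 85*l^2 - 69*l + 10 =-16*a^2 + 74*a - 24*l^3 + l^2*(-184*a - 106) + l*(64*a^2 - 250*a - 92) + 30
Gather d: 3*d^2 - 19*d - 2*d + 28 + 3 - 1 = 3*d^2 - 21*d + 30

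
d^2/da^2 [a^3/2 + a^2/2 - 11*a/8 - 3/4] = 3*a + 1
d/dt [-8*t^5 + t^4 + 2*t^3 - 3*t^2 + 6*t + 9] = -40*t^4 + 4*t^3 + 6*t^2 - 6*t + 6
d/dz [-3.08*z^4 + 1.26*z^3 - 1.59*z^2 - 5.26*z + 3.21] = -12.32*z^3 + 3.78*z^2 - 3.18*z - 5.26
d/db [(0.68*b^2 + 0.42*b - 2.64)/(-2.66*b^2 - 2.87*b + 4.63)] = (-0.8344*b^2 - 7.748*b - 5.6322)/(7.0756*b^4 + 15.2684*b^3 - 16.3947*b^2 - 26.5762*b + 21.4369)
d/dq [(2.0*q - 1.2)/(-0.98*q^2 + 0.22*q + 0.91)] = (1.96*q^2 - 2.352*q + 2.084)/(0.9604*q^4 - 0.4312*q^3 - 1.7352*q^2 + 0.4004*q + 0.8281)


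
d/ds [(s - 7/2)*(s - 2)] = 2*s - 11/2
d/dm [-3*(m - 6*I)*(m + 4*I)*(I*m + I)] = -9*I*m^2 - 6*m*(2 + I) - 6 - 72*I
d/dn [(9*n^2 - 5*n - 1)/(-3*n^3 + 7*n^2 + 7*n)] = (27*n^4 - 30*n^3 + 89*n^2 + 14*n + 7)/(n^2*(9*n^4 - 42*n^3 + 7*n^2 + 98*n + 49))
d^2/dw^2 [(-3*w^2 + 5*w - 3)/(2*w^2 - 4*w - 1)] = 2*(-4*w^3 - 54*w^2 + 102*w - 77)/(8*w^6 - 48*w^5 + 84*w^4 - 16*w^3 - 42*w^2 - 12*w - 1)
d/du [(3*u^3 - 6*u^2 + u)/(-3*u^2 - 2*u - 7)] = (-9*u^4 - 12*u^3 - 48*u^2 + 84*u - 7)/(9*u^4 + 12*u^3 + 46*u^2 + 28*u + 49)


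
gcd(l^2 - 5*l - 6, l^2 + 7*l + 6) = l + 1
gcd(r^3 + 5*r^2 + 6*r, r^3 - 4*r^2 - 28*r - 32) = r + 2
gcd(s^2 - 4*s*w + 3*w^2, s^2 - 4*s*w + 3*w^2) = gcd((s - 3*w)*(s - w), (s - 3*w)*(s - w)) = s^2 - 4*s*w + 3*w^2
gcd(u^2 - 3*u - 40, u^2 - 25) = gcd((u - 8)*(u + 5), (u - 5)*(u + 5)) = u + 5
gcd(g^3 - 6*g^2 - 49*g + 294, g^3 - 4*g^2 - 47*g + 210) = g^2 + g - 42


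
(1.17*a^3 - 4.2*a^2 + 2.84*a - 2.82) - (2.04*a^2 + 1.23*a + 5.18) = 1.17*a^3 - 6.24*a^2 + 1.61*a - 8.0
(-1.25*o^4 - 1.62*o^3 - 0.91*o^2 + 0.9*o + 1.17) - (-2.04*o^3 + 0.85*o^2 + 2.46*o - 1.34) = -1.25*o^4 + 0.42*o^3 - 1.76*o^2 - 1.56*o + 2.51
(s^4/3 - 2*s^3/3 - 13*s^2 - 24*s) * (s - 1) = s^5/3 - s^4 - 37*s^3/3 - 11*s^2 + 24*s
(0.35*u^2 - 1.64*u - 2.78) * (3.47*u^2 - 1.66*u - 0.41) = 1.2145*u^4 - 6.2718*u^3 - 7.0677*u^2 + 5.2872*u + 1.1398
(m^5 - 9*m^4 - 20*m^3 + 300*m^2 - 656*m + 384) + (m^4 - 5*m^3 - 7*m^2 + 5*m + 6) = m^5 - 8*m^4 - 25*m^3 + 293*m^2 - 651*m + 390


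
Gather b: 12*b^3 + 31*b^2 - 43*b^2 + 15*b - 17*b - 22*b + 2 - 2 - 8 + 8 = 12*b^3 - 12*b^2 - 24*b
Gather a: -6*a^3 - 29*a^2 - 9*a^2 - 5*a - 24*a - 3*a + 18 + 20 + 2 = -6*a^3 - 38*a^2 - 32*a + 40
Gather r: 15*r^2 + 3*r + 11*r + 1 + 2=15*r^2 + 14*r + 3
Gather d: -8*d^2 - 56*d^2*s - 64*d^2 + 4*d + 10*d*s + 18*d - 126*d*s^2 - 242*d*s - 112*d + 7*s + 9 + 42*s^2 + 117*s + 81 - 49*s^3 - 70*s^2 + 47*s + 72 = d^2*(-56*s - 72) + d*(-126*s^2 - 232*s - 90) - 49*s^3 - 28*s^2 + 171*s + 162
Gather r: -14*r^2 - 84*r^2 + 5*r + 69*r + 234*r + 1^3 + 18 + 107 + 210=-98*r^2 + 308*r + 336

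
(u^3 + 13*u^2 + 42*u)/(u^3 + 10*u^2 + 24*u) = (u + 7)/(u + 4)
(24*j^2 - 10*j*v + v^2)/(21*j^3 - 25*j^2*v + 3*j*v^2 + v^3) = (24*j^2 - 10*j*v + v^2)/(21*j^3 - 25*j^2*v + 3*j*v^2 + v^3)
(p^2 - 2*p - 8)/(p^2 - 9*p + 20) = (p + 2)/(p - 5)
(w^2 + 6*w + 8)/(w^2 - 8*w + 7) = (w^2 + 6*w + 8)/(w^2 - 8*w + 7)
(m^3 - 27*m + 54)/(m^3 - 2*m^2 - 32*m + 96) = (m^2 - 6*m + 9)/(m^2 - 8*m + 16)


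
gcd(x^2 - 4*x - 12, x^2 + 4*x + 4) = x + 2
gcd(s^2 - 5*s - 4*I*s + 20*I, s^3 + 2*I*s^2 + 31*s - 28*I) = s - 4*I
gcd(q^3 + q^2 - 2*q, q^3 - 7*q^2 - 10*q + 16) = q^2 + q - 2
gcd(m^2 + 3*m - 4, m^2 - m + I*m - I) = m - 1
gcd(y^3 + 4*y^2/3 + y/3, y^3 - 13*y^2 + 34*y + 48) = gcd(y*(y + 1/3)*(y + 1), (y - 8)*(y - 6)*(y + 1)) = y + 1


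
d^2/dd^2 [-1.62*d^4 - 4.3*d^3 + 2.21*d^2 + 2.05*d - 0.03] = -19.44*d^2 - 25.8*d + 4.42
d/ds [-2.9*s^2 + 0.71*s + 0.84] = 0.71 - 5.8*s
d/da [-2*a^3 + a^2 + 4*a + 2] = -6*a^2 + 2*a + 4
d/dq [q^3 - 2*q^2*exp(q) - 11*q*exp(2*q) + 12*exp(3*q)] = -2*q^2*exp(q) + 3*q^2 - 22*q*exp(2*q) - 4*q*exp(q) + 36*exp(3*q) - 11*exp(2*q)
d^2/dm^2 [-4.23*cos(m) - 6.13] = 4.23*cos(m)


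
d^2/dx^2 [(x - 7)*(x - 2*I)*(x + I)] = 6*x - 14 - 2*I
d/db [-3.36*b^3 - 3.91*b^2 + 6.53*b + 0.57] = -10.08*b^2 - 7.82*b + 6.53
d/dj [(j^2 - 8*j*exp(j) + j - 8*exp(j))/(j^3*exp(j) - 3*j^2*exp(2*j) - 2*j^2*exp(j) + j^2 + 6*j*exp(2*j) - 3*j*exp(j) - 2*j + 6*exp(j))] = (-(j^2 - 8*j*exp(j) + j - 8*exp(j))*(j^3*exp(j) - 6*j^2*exp(2*j) + j^2*exp(j) + 6*j*exp(2*j) - 7*j*exp(j) + 2*j + 6*exp(2*j) + 3*exp(j) - 2) + (-8*j*exp(j) + 2*j - 16*exp(j) + 1)*(j^3*exp(j) - 3*j^2*exp(2*j) - 2*j^2*exp(j) + j^2 + 6*j*exp(2*j) - 3*j*exp(j) - 2*j + 6*exp(j)))/(j^3*exp(j) - 3*j^2*exp(2*j) - 2*j^2*exp(j) + j^2 + 6*j*exp(2*j) - 3*j*exp(j) - 2*j + 6*exp(j))^2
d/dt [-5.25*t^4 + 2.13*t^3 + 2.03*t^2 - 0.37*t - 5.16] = -21.0*t^3 + 6.39*t^2 + 4.06*t - 0.37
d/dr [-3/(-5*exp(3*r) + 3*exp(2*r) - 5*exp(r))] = 3*(-15*exp(2*r) + 6*exp(r) - 5)*exp(-r)/(5*exp(2*r) - 3*exp(r) + 5)^2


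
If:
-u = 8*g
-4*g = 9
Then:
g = -9/4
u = 18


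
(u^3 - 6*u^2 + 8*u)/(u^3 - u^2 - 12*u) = (u - 2)/(u + 3)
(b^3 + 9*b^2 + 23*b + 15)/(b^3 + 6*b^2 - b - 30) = (b + 1)/(b - 2)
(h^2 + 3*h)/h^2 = (h + 3)/h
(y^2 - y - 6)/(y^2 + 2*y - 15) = (y + 2)/(y + 5)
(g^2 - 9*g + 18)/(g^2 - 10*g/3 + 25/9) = 9*(g^2 - 9*g + 18)/(9*g^2 - 30*g + 25)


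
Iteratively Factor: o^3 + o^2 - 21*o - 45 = (o + 3)*(o^2 - 2*o - 15) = (o + 3)^2*(o - 5)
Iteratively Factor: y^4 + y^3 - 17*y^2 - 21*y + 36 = (y + 3)*(y^3 - 2*y^2 - 11*y + 12) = (y - 4)*(y + 3)*(y^2 + 2*y - 3) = (y - 4)*(y - 1)*(y + 3)*(y + 3)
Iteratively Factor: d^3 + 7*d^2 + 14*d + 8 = (d + 4)*(d^2 + 3*d + 2) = (d + 1)*(d + 4)*(d + 2)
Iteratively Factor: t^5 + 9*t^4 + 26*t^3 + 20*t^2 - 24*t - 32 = (t + 4)*(t^4 + 5*t^3 + 6*t^2 - 4*t - 8) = (t - 1)*(t + 4)*(t^3 + 6*t^2 + 12*t + 8) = (t - 1)*(t + 2)*(t + 4)*(t^2 + 4*t + 4) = (t - 1)*(t + 2)^2*(t + 4)*(t + 2)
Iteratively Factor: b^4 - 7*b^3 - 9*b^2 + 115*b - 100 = (b + 4)*(b^3 - 11*b^2 + 35*b - 25) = (b - 1)*(b + 4)*(b^2 - 10*b + 25) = (b - 5)*(b - 1)*(b + 4)*(b - 5)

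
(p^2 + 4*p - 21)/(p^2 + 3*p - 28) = (p - 3)/(p - 4)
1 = 1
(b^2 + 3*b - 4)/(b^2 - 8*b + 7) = (b + 4)/(b - 7)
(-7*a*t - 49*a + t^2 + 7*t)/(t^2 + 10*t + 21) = (-7*a + t)/(t + 3)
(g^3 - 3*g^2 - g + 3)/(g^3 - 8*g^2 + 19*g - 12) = (g + 1)/(g - 4)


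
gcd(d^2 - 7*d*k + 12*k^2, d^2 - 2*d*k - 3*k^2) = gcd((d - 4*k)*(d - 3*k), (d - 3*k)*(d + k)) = d - 3*k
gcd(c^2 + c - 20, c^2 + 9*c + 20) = c + 5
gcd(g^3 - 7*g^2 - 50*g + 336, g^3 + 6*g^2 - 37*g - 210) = g^2 + g - 42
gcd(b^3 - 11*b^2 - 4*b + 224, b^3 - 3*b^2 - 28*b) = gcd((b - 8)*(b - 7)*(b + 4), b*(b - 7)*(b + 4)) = b^2 - 3*b - 28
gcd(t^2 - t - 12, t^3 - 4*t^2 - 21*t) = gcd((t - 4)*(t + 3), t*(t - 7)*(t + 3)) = t + 3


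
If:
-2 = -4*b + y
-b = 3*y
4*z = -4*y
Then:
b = 6/13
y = -2/13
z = 2/13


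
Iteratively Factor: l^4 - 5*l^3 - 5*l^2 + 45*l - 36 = (l - 4)*(l^3 - l^2 - 9*l + 9) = (l - 4)*(l - 1)*(l^2 - 9) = (l - 4)*(l - 1)*(l + 3)*(l - 3)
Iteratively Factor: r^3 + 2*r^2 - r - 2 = (r + 1)*(r^2 + r - 2) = (r - 1)*(r + 1)*(r + 2)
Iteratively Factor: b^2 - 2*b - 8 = (b + 2)*(b - 4)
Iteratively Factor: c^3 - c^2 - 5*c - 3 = (c - 3)*(c^2 + 2*c + 1) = (c - 3)*(c + 1)*(c + 1)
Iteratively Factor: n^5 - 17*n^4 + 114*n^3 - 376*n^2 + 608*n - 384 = (n - 2)*(n^4 - 15*n^3 + 84*n^2 - 208*n + 192) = (n - 4)*(n - 2)*(n^3 - 11*n^2 + 40*n - 48) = (n - 4)^2*(n - 2)*(n^2 - 7*n + 12) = (n - 4)^3*(n - 2)*(n - 3)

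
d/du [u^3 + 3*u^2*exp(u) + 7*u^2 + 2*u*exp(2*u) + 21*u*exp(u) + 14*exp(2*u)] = 3*u^2*exp(u) + 3*u^2 + 4*u*exp(2*u) + 27*u*exp(u) + 14*u + 30*exp(2*u) + 21*exp(u)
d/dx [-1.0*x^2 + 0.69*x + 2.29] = 0.69 - 2.0*x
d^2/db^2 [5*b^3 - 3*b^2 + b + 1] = 30*b - 6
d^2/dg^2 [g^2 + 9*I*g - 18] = 2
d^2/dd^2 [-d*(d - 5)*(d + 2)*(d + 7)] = -12*d^2 - 24*d + 62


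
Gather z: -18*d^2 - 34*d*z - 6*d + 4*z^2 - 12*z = -18*d^2 - 6*d + 4*z^2 + z*(-34*d - 12)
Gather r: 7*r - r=6*r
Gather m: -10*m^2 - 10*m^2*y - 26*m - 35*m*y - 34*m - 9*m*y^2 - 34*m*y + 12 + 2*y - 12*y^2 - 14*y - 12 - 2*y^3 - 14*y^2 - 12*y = m^2*(-10*y - 10) + m*(-9*y^2 - 69*y - 60) - 2*y^3 - 26*y^2 - 24*y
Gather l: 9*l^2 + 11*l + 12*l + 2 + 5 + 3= 9*l^2 + 23*l + 10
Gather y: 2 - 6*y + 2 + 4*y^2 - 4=4*y^2 - 6*y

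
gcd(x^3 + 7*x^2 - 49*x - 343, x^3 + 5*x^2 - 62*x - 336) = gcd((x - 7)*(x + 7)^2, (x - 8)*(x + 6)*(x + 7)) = x + 7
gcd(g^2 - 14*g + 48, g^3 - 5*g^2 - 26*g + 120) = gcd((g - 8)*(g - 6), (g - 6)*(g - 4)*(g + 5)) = g - 6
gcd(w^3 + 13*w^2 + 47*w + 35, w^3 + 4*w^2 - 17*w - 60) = w + 5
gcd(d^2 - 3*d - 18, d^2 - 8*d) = 1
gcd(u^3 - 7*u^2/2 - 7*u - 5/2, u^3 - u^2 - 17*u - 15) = u^2 - 4*u - 5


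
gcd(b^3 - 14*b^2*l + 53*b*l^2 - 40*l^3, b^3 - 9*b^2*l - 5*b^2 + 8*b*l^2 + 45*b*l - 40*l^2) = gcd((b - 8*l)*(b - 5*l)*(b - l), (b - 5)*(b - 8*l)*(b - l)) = b^2 - 9*b*l + 8*l^2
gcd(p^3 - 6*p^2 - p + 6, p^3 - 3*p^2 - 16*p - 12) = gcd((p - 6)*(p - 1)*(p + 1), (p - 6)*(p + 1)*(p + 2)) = p^2 - 5*p - 6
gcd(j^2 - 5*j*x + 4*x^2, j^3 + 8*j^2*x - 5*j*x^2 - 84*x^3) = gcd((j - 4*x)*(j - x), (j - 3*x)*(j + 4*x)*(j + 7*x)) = 1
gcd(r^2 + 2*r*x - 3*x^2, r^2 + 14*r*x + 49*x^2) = 1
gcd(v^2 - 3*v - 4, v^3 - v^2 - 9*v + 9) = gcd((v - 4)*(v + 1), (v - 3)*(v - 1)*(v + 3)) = 1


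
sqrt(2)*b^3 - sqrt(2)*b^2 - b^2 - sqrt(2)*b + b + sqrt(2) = (b - 1)*(b - sqrt(2))*(sqrt(2)*b + 1)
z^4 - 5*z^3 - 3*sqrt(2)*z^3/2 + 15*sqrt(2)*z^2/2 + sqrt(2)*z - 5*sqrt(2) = (z - 5)*(z - sqrt(2))^2*(z + sqrt(2)/2)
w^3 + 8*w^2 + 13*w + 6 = (w + 1)^2*(w + 6)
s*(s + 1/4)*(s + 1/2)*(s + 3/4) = s^4 + 3*s^3/2 + 11*s^2/16 + 3*s/32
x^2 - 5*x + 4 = (x - 4)*(x - 1)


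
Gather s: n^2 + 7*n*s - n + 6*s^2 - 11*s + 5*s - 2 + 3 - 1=n^2 - n + 6*s^2 + s*(7*n - 6)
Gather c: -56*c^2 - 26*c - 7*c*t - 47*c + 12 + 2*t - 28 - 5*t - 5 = -56*c^2 + c*(-7*t - 73) - 3*t - 21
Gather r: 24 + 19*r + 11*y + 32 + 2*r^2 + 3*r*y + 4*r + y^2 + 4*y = 2*r^2 + r*(3*y + 23) + y^2 + 15*y + 56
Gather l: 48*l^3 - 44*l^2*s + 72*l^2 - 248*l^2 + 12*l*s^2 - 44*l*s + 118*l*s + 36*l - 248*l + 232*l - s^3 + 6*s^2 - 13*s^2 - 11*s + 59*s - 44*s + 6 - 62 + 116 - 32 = 48*l^3 + l^2*(-44*s - 176) + l*(12*s^2 + 74*s + 20) - s^3 - 7*s^2 + 4*s + 28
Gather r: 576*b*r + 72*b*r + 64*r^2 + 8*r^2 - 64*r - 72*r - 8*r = 72*r^2 + r*(648*b - 144)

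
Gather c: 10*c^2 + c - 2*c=10*c^2 - c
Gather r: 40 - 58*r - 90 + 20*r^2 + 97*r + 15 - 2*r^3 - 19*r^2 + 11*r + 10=-2*r^3 + r^2 + 50*r - 25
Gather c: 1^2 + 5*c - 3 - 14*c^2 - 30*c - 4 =-14*c^2 - 25*c - 6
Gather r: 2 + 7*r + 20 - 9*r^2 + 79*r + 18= -9*r^2 + 86*r + 40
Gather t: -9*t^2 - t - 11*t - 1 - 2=-9*t^2 - 12*t - 3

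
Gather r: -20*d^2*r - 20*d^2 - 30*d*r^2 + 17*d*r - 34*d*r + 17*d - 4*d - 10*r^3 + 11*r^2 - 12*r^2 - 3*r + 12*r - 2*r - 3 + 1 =-20*d^2 + 13*d - 10*r^3 + r^2*(-30*d - 1) + r*(-20*d^2 - 17*d + 7) - 2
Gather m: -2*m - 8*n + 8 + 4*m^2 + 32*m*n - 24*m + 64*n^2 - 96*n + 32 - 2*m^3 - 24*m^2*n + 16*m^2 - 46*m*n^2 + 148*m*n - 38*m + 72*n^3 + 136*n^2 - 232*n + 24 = -2*m^3 + m^2*(20 - 24*n) + m*(-46*n^2 + 180*n - 64) + 72*n^3 + 200*n^2 - 336*n + 64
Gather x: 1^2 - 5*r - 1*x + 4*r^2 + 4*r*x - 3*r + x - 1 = 4*r^2 + 4*r*x - 8*r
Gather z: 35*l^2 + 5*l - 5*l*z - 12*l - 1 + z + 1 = 35*l^2 - 7*l + z*(1 - 5*l)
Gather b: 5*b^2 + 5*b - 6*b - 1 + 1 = 5*b^2 - b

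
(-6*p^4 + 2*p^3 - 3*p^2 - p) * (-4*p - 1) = 24*p^5 - 2*p^4 + 10*p^3 + 7*p^2 + p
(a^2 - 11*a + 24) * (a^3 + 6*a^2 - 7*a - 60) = a^5 - 5*a^4 - 49*a^3 + 161*a^2 + 492*a - 1440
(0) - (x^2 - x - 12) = -x^2 + x + 12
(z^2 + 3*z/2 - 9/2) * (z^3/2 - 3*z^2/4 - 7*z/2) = z^5/2 - 55*z^3/8 - 15*z^2/8 + 63*z/4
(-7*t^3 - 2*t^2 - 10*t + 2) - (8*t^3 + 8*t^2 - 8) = -15*t^3 - 10*t^2 - 10*t + 10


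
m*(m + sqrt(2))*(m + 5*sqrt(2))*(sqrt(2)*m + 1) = sqrt(2)*m^4 + 13*m^3 + 16*sqrt(2)*m^2 + 10*m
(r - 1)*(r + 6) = r^2 + 5*r - 6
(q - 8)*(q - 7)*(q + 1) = q^3 - 14*q^2 + 41*q + 56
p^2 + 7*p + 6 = (p + 1)*(p + 6)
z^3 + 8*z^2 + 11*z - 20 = (z - 1)*(z + 4)*(z + 5)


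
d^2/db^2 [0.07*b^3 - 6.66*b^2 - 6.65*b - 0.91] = 0.42*b - 13.32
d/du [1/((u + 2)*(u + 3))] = (-2*u - 5)/(u^4 + 10*u^3 + 37*u^2 + 60*u + 36)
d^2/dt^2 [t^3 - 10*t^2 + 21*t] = 6*t - 20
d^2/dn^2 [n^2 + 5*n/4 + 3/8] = 2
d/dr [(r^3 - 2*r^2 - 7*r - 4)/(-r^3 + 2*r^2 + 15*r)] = 4*(4*r^3 - 7*r^2 + 4*r + 15)/(r^2*(r^4 - 4*r^3 - 26*r^2 + 60*r + 225))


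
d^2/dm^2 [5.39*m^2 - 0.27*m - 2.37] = 10.7800000000000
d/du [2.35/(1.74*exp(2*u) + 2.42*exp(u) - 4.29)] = (-8.178*exp(u) - 5.687)*exp(u)/(1.74*exp(2*u) + 2.42*exp(u) - 4.29)^2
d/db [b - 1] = 1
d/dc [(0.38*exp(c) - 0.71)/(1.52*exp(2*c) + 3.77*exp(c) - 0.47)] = (-0.5776*exp(2*c) + 2.1584*exp(c) + 2.4981)*exp(c)/(2.3104*exp(4*c) + 11.4608*exp(3*c) + 12.7841*exp(2*c) - 3.5438*exp(c) + 0.2209)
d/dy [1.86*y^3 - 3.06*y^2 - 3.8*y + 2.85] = 5.58*y^2 - 6.12*y - 3.8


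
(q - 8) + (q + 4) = 2*q - 4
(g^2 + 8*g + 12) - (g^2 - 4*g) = 12*g + 12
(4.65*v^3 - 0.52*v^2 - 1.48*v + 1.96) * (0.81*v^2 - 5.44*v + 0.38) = 3.7665*v^5 - 25.7172*v^4 + 3.397*v^3 + 9.4412*v^2 - 11.2248*v + 0.7448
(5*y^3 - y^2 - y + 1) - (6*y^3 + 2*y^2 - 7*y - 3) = -y^3 - 3*y^2 + 6*y + 4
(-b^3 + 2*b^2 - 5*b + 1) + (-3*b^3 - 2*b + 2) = -4*b^3 + 2*b^2 - 7*b + 3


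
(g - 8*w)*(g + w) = g^2 - 7*g*w - 8*w^2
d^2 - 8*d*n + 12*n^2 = (d - 6*n)*(d - 2*n)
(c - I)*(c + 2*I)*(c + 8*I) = c^3 + 9*I*c^2 - 6*c + 16*I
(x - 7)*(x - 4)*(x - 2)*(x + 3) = x^4 - 10*x^3 + 11*x^2 + 94*x - 168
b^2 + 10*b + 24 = (b + 4)*(b + 6)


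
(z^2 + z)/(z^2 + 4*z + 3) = z/(z + 3)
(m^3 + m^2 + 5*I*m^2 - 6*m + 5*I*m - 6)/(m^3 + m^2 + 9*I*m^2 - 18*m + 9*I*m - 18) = (m + 2*I)/(m + 6*I)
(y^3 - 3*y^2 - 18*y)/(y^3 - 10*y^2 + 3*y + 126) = y/(y - 7)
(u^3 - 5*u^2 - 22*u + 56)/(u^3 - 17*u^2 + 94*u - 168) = (u^2 + 2*u - 8)/(u^2 - 10*u + 24)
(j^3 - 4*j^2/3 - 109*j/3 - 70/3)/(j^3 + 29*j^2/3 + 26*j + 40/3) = (j - 7)/(j + 4)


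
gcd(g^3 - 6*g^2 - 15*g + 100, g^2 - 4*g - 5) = g - 5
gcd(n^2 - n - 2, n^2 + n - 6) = n - 2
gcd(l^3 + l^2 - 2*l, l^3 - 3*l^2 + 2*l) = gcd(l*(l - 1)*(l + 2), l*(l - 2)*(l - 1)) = l^2 - l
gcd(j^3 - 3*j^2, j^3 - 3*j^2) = j^3 - 3*j^2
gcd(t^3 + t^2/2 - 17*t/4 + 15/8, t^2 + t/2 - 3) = t - 3/2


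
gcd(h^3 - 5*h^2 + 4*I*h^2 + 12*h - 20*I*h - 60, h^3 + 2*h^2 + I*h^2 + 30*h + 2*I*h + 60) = h + 6*I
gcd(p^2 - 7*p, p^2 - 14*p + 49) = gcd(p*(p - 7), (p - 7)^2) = p - 7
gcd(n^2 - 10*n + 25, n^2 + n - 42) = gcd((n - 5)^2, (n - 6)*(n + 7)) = 1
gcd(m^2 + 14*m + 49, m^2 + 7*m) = m + 7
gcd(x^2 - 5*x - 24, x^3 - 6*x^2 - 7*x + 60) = x + 3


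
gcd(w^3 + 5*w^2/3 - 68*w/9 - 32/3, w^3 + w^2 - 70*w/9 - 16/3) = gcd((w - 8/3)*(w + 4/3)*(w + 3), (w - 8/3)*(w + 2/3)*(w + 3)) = w^2 + w/3 - 8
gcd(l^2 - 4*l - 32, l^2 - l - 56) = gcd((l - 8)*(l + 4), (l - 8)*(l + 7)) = l - 8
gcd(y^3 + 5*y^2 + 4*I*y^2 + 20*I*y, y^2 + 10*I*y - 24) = y + 4*I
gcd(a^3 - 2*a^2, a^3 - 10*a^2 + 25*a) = a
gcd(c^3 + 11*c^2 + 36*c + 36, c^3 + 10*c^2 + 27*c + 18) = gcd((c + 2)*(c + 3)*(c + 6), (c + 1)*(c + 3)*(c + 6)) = c^2 + 9*c + 18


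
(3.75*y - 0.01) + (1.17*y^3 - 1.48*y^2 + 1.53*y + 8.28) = 1.17*y^3 - 1.48*y^2 + 5.28*y + 8.27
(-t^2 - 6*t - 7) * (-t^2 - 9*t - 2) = t^4 + 15*t^3 + 63*t^2 + 75*t + 14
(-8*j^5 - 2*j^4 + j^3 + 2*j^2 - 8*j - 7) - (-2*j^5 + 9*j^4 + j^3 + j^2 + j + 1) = -6*j^5 - 11*j^4 + j^2 - 9*j - 8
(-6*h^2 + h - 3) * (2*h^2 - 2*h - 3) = -12*h^4 + 14*h^3 + 10*h^2 + 3*h + 9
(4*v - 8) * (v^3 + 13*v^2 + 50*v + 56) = 4*v^4 + 44*v^3 + 96*v^2 - 176*v - 448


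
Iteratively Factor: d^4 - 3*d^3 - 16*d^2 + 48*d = (d - 4)*(d^3 + d^2 - 12*d) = (d - 4)*(d - 3)*(d^2 + 4*d) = (d - 4)*(d - 3)*(d + 4)*(d)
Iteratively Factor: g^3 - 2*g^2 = (g - 2)*(g^2) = g*(g - 2)*(g)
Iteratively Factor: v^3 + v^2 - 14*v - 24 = (v + 2)*(v^2 - v - 12) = (v + 2)*(v + 3)*(v - 4)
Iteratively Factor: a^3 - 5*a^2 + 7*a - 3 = (a - 3)*(a^2 - 2*a + 1) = (a - 3)*(a - 1)*(a - 1)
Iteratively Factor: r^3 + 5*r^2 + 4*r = (r + 1)*(r^2 + 4*r) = (r + 1)*(r + 4)*(r)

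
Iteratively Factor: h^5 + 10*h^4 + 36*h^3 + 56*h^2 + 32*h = (h + 2)*(h^4 + 8*h^3 + 20*h^2 + 16*h) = (h + 2)^2*(h^3 + 6*h^2 + 8*h) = (h + 2)^2*(h + 4)*(h^2 + 2*h) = (h + 2)^3*(h + 4)*(h)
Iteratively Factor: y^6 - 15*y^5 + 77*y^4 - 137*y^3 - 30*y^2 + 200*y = (y - 5)*(y^5 - 10*y^4 + 27*y^3 - 2*y^2 - 40*y) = (y - 5)*(y - 4)*(y^4 - 6*y^3 + 3*y^2 + 10*y) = y*(y - 5)*(y - 4)*(y^3 - 6*y^2 + 3*y + 10) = y*(y - 5)*(y - 4)*(y + 1)*(y^2 - 7*y + 10) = y*(y - 5)^2*(y - 4)*(y + 1)*(y - 2)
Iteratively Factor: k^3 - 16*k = (k)*(k^2 - 16) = k*(k + 4)*(k - 4)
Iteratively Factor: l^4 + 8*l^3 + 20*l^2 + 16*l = (l)*(l^3 + 8*l^2 + 20*l + 16) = l*(l + 4)*(l^2 + 4*l + 4) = l*(l + 2)*(l + 4)*(l + 2)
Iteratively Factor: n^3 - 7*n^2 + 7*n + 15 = (n + 1)*(n^2 - 8*n + 15) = (n - 3)*(n + 1)*(n - 5)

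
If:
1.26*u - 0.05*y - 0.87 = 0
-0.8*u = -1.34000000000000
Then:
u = 1.68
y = 24.81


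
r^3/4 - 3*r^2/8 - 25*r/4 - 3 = (r/4 + 1)*(r - 6)*(r + 1/2)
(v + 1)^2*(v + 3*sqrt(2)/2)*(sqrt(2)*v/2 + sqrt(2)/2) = sqrt(2)*v^4/2 + 3*v^3/2 + 3*sqrt(2)*v^3/2 + 3*sqrt(2)*v^2/2 + 9*v^2/2 + sqrt(2)*v/2 + 9*v/2 + 3/2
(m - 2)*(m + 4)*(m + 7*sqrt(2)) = m^3 + 2*m^2 + 7*sqrt(2)*m^2 - 8*m + 14*sqrt(2)*m - 56*sqrt(2)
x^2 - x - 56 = (x - 8)*(x + 7)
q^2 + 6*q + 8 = (q + 2)*(q + 4)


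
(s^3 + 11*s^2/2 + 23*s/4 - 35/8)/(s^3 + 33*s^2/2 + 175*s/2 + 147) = (s^2 + 2*s - 5/4)/(s^2 + 13*s + 42)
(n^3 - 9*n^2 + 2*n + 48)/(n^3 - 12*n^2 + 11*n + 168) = (n^2 - n - 6)/(n^2 - 4*n - 21)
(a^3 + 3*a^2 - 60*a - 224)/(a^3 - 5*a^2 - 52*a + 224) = (a + 4)/(a - 4)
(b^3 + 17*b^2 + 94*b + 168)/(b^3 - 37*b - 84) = (b^2 + 13*b + 42)/(b^2 - 4*b - 21)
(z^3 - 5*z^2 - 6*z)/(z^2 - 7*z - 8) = z*(z - 6)/(z - 8)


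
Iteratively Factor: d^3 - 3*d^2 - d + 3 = (d - 3)*(d^2 - 1) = (d - 3)*(d - 1)*(d + 1)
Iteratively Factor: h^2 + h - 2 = (h + 2)*(h - 1)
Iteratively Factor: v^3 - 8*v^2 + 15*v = (v - 5)*(v^2 - 3*v) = v*(v - 5)*(v - 3)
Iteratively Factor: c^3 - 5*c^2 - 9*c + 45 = (c - 5)*(c^2 - 9) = (c - 5)*(c + 3)*(c - 3)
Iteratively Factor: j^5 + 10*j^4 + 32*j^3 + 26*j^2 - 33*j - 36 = (j - 1)*(j^4 + 11*j^3 + 43*j^2 + 69*j + 36) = (j - 1)*(j + 1)*(j^3 + 10*j^2 + 33*j + 36) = (j - 1)*(j + 1)*(j + 3)*(j^2 + 7*j + 12) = (j - 1)*(j + 1)*(j + 3)*(j + 4)*(j + 3)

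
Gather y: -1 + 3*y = 3*y - 1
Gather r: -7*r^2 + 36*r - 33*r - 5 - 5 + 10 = -7*r^2 + 3*r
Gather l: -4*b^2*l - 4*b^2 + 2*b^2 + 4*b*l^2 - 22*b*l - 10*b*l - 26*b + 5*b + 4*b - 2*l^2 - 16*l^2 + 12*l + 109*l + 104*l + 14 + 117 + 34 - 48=-2*b^2 - 17*b + l^2*(4*b - 18) + l*(-4*b^2 - 32*b + 225) + 117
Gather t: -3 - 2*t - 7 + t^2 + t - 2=t^2 - t - 12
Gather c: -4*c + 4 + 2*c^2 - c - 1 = 2*c^2 - 5*c + 3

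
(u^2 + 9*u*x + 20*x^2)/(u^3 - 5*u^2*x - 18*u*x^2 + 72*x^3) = (u + 5*x)/(u^2 - 9*u*x + 18*x^2)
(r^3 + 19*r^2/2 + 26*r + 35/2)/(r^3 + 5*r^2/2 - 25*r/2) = (2*r^2 + 9*r + 7)/(r*(2*r - 5))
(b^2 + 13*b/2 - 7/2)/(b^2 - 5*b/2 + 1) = (b + 7)/(b - 2)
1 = 1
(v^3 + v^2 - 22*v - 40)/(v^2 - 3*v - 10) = v + 4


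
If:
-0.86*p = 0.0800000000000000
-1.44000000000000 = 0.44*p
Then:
No Solution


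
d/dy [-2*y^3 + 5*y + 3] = 5 - 6*y^2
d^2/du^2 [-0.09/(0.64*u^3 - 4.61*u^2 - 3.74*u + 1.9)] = ((0.3456*u - 0.8298)*(0.64*u^3 - 4.61*u^2 - 3.74*u + 1.9) - 0.09*(-3.84*u^2 + 18.44*u + 7.48)*(-1.92*u^2 + 9.22*u + 3.74))/(0.64*u^3 - 4.61*u^2 - 3.74*u + 1.9)^3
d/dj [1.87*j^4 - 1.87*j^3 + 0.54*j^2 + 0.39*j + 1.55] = 7.48*j^3 - 5.61*j^2 + 1.08*j + 0.39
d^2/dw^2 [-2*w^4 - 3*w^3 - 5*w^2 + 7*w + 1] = -24*w^2 - 18*w - 10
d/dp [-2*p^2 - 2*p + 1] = -4*p - 2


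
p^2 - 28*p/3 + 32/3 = (p - 8)*(p - 4/3)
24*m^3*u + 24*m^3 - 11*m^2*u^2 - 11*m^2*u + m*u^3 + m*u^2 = (-8*m + u)*(-3*m + u)*(m*u + m)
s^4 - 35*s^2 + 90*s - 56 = (s - 4)*(s - 2)*(s - 1)*(s + 7)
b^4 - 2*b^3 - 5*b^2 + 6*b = b*(b - 3)*(b - 1)*(b + 2)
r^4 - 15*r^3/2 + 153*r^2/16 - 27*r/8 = r*(r - 6)*(r - 3/4)^2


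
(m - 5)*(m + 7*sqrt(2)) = m^2 - 5*m + 7*sqrt(2)*m - 35*sqrt(2)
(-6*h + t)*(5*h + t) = -30*h^2 - h*t + t^2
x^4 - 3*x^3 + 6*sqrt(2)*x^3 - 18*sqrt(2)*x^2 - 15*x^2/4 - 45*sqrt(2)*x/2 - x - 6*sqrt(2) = (x - 4)*(x + 1/2)^2*(x + 6*sqrt(2))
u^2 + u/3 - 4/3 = (u - 1)*(u + 4/3)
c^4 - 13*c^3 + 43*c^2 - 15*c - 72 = (c - 8)*(c - 3)^2*(c + 1)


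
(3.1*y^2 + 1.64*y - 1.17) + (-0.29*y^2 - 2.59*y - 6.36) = 2.81*y^2 - 0.95*y - 7.53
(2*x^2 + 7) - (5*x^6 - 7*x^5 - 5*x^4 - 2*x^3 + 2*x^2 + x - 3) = -5*x^6 + 7*x^5 + 5*x^4 + 2*x^3 - x + 10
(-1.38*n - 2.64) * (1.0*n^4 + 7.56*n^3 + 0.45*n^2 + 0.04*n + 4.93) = -1.38*n^5 - 13.0728*n^4 - 20.5794*n^3 - 1.2432*n^2 - 6.909*n - 13.0152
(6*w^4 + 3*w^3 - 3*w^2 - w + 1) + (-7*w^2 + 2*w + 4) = 6*w^4 + 3*w^3 - 10*w^2 + w + 5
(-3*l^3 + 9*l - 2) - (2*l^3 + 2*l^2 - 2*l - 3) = -5*l^3 - 2*l^2 + 11*l + 1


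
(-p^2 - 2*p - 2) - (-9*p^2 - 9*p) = 8*p^2 + 7*p - 2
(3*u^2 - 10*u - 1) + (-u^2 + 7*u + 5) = 2*u^2 - 3*u + 4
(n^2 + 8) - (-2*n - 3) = n^2 + 2*n + 11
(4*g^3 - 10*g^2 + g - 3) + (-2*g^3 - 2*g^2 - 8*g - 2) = 2*g^3 - 12*g^2 - 7*g - 5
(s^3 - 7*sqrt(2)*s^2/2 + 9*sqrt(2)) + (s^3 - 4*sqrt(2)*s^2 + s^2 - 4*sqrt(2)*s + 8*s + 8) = 2*s^3 - 15*sqrt(2)*s^2/2 + s^2 - 4*sqrt(2)*s + 8*s + 8 + 9*sqrt(2)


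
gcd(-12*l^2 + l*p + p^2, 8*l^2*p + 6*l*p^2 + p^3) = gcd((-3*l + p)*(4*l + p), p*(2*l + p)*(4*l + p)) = 4*l + p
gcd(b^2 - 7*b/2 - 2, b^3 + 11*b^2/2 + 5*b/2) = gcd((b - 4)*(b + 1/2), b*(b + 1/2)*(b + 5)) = b + 1/2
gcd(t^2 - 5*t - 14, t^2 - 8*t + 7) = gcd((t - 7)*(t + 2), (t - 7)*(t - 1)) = t - 7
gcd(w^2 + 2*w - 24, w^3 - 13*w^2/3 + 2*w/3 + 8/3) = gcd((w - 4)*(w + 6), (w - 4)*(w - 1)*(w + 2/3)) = w - 4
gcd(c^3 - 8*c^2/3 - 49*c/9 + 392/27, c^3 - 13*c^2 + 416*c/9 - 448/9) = c^2 - 5*c + 56/9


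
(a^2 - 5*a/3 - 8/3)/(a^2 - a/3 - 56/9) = 3*(a + 1)/(3*a + 7)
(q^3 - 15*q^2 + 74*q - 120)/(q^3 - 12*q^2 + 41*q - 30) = (q - 4)/(q - 1)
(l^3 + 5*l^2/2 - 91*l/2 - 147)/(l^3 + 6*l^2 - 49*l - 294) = (l + 7/2)/(l + 7)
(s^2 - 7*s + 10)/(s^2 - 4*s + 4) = (s - 5)/(s - 2)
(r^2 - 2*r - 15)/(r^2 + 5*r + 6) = (r - 5)/(r + 2)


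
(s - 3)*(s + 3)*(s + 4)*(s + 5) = s^4 + 9*s^3 + 11*s^2 - 81*s - 180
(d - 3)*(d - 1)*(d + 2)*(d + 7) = d^4 + 5*d^3 - 19*d^2 - 29*d + 42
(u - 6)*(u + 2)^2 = u^3 - 2*u^2 - 20*u - 24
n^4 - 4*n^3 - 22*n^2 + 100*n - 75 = (n - 5)*(n - 3)*(n - 1)*(n + 5)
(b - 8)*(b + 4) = b^2 - 4*b - 32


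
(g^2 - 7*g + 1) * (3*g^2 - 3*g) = 3*g^4 - 24*g^3 + 24*g^2 - 3*g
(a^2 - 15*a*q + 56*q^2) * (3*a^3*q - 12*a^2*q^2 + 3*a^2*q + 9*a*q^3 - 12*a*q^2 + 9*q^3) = 3*a^5*q - 57*a^4*q^2 + 3*a^4*q + 357*a^3*q^3 - 57*a^3*q^2 - 807*a^2*q^4 + 357*a^2*q^3 + 504*a*q^5 - 807*a*q^4 + 504*q^5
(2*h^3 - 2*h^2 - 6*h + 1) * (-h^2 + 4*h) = -2*h^5 + 10*h^4 - 2*h^3 - 25*h^2 + 4*h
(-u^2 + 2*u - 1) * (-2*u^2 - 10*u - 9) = 2*u^4 + 6*u^3 - 9*u^2 - 8*u + 9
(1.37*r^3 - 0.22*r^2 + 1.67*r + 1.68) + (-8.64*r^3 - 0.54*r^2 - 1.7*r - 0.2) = -7.27*r^3 - 0.76*r^2 - 0.03*r + 1.48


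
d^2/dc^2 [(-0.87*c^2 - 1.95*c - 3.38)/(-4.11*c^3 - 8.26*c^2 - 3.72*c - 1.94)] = (29.392254*c^6 + 197.63757*c^5 + 1002.532572*c^4 + 1891.818708*c^3 + 1423.495776*c^2 + 273.961584*c - 36.3742159999999)/(69.426531*c^9 + 418.586238*c^8 + 1029.762144*c^7 + 1419.60475*c^6 + 1327.209192*c^5 + 917.966472*c^4 + 455.548644*c^3 + 173.801496*c^2 + 42.001776*c + 7.301384)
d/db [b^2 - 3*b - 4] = 2*b - 3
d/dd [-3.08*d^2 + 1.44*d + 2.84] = 1.44 - 6.16*d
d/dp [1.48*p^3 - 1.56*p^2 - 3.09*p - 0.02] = 4.44*p^2 - 3.12*p - 3.09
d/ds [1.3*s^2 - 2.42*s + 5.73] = 2.6*s - 2.42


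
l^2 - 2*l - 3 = (l - 3)*(l + 1)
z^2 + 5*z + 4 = (z + 1)*(z + 4)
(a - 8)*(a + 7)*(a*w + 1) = a^3*w - a^2*w + a^2 - 56*a*w - a - 56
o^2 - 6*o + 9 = (o - 3)^2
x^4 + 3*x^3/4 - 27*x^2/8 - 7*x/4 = x*(x - 7/4)*(x + 1/2)*(x + 2)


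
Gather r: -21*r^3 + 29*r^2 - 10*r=-21*r^3 + 29*r^2 - 10*r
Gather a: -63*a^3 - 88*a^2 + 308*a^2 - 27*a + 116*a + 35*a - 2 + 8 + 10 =-63*a^3 + 220*a^2 + 124*a + 16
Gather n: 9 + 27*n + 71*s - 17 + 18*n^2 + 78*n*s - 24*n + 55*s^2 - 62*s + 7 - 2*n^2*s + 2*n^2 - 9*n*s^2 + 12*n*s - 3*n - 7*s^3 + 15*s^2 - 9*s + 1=n^2*(20 - 2*s) + n*(-9*s^2 + 90*s) - 7*s^3 + 70*s^2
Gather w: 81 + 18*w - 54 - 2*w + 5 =16*w + 32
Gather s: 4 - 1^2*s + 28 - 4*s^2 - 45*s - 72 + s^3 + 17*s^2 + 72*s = s^3 + 13*s^2 + 26*s - 40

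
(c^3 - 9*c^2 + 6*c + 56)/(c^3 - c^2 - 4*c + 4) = (c^2 - 11*c + 28)/(c^2 - 3*c + 2)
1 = 1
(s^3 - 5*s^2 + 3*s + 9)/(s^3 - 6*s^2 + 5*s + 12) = (s - 3)/(s - 4)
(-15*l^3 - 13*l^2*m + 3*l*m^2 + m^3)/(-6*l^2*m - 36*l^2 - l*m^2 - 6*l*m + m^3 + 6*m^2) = (5*l^2 + 6*l*m + m^2)/(2*l*m + 12*l + m^2 + 6*m)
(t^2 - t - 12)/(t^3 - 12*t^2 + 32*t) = (t + 3)/(t*(t - 8))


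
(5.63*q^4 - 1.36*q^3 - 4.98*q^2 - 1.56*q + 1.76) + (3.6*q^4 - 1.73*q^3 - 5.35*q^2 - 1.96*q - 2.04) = 9.23*q^4 - 3.09*q^3 - 10.33*q^2 - 3.52*q - 0.28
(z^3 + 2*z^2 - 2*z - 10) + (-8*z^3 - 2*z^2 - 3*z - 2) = -7*z^3 - 5*z - 12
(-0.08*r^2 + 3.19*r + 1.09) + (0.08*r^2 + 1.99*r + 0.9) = 5.18*r + 1.99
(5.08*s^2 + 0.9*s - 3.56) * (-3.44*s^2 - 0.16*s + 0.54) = -17.4752*s^4 - 3.9088*s^3 + 14.8456*s^2 + 1.0556*s - 1.9224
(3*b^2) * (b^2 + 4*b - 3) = 3*b^4 + 12*b^3 - 9*b^2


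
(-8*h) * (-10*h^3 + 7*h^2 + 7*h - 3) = 80*h^4 - 56*h^3 - 56*h^2 + 24*h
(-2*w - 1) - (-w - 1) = -w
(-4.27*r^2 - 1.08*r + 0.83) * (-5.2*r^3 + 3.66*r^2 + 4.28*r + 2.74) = 22.204*r^5 - 10.0122*r^4 - 26.5444*r^3 - 13.2844*r^2 + 0.5932*r + 2.2742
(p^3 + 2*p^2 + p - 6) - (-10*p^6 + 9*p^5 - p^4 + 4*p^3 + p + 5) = 10*p^6 - 9*p^5 + p^4 - 3*p^3 + 2*p^2 - 11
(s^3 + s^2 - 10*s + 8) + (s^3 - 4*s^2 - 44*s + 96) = 2*s^3 - 3*s^2 - 54*s + 104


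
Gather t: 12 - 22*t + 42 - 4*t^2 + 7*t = -4*t^2 - 15*t + 54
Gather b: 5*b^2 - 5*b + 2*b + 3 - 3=5*b^2 - 3*b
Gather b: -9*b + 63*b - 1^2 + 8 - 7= 54*b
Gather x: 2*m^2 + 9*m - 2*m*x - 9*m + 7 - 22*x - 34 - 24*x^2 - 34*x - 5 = 2*m^2 - 24*x^2 + x*(-2*m - 56) - 32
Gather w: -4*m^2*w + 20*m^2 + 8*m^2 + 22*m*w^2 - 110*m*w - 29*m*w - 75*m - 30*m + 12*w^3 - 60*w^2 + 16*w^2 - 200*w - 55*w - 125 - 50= 28*m^2 - 105*m + 12*w^3 + w^2*(22*m - 44) + w*(-4*m^2 - 139*m - 255) - 175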